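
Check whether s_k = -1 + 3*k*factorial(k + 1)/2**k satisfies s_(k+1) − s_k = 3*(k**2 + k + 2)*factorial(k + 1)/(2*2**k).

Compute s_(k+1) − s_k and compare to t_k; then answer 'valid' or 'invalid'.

Valid — Δs_k = t_k.

s_(k+1) = 3*2**(-k - 1)*(k + 1)*factorial(k + 2) - 1
s_(k+1) − s_k = 3*(k**2 + k + 2)*factorial(k + 1)/(2*2**k)
(s_(k+1) − s_k) − t_k = 0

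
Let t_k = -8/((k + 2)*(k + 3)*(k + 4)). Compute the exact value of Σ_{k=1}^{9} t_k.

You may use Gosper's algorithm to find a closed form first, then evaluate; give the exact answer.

Σ = -4/13

r(k) = (k + 2)/(k + 5) after simplifying.
Take A(k)=k + 2, B(k)=k + 5, C(k)=1.
Solve (k + 2)·f(k+1) − (k + 4)·f(k) = 1.
d = 2 from the (1,1,0) case.
Solve for f: f(k) = k*(k + 5)/12 (degree 2 ≤ 2).
Get s_k = R·t_k = 2*k*(-k - 5)/(3*(k + 2)*(k + 3)) with R(k) = B(k−1)f(k)/C(k) = k*(k + 4)*(k + 5)/12.
Δs = -8/(k**3 + 9*k**2 + 26*k + 24), as required.
Σ_(k=1)^(9) t_k = s_(10) − s_(1) = -25/39 − (-1/3) = -4/13.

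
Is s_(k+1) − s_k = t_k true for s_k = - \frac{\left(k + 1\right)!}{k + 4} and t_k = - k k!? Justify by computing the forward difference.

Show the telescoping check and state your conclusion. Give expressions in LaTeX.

s_(k+1) = -factorial(k + 2)/(k + 5)
s_(k+1) − s_k = -(k**2 + 5*k + 3)*factorial(k + 1)/((k + 4)*(k + 5))
(s_(k+1) − s_k) − t_k = 3*(k**2 + 4*k - 1)*factorial(k)/((k + 4)*(k + 5))

Invalid: residual \frac{3 \left(k^{2} + 4 k - 1\right) k!}{\left(k + 4\right) \left(k + 5\right)} ≠ 0.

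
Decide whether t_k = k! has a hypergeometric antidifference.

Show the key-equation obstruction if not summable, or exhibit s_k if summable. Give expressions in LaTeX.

t_(k+1)/t_k = k + 1.
So A=k + 1 and B=1, with C=1.
Set up (k + 1)·f(k+1) − (1)·f(k) − (1) = 0.
Degrees (1,0,0) ⇒ d ≤ -1.
d = -1 < 0 ⇒ no nonzero polynomial f; not summable.

No — negative degree bound, so no certificate f.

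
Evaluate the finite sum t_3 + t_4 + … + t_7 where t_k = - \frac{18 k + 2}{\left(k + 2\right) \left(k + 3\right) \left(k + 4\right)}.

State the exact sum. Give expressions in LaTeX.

Ratio r(k) = (k + 2)*(9*k + 10)/((k + 5)*(9*k + 1)).
Take A(k)=k + 2, B(k)=k + 5, C(k)=k + 1/9.
Set up (k + 2)·f(k+1) − (k + 4)·f(k) − (k + 1/9) = 0.
d = 2 from the (1,1,1) case.
Coefficient equations give f(k) = k*(19*k - 13)/108.
Get s_k = R·t_k = -k*(19*k - 13)/(6*(k + 2)*(k + 3)) with R(k) = B(k−1)f(k)/C(k) = k*(k + 4)*(19*k - 13)/(12*(9*k + 1)).
Verify: 2*(-9*k - 1)/(k**3 + 9*k**2 + 26*k + 24) matches t_k.
Sum = s_(8) − s_(3); s_(8) = -278/165, s_(3) = -11/15 ⇒ -157/165.

Σ = -157/165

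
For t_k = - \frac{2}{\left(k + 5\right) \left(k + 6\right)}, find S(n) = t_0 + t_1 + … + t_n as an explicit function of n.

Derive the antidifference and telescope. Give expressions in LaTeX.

r(k) = (k + 5)/(k + 7) after simplifying.
Take A(k)=k + 5, B(k)=k + 7, C(k)=1.
f must satisfy (k + 5)·f(k+1) − (k + 6)·f(k) = 1.
deg f ≤ 1 (via 1,1,0).
Solve for f: f(k) = k/5 (degree 1 ≤ 1).
Then R = B(k−1)f/C = k*(k + 6)/5, so s_k = R(k)·t_k = -2*k/(5*k + 25).
Verify: -2/(k**2 + 11*k + 30) matches t_k.
Σ_(k=0)^n t_k = s_(n+1) − s_(0) = (2*(-n - 1)/(5*(n + 6))) − (0), i.e. 2*(-n - 1)/(5*(n + 6)).

S(n) = \frac{2 \left(- n - 1\right)}{5 \left(n + 6\right)}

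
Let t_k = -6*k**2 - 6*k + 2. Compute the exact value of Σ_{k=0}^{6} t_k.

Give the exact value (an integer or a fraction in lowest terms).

Σ = -658

r(k) = (3*k**2 + 9*k + 5)/(3*k**2 + 3*k - 1) after simplifying.
So A=1 and B=1, with C=k**2 + k - 1/3.
Key eq: (1)·f(k+1) = (1)·f(k) + (k**2 + k - 1/3).
deg f ≤ 3 (via 0,0,2).
Match coefficients ⇒ f(k) = k*(k**2 - 2)/3.
So s_k = (B(k−1)f/C)·t_k = (k*(k**2 - 2)/(3*k**2 + 3*k - 1))·t_k = 2*k*(2 - k**2).
Δs = -6*k**2 - 6*k + 2, as required.
Σ_(k=0)^(6) t_k = s_(7) − s_(0) = -658 − (0) = -658.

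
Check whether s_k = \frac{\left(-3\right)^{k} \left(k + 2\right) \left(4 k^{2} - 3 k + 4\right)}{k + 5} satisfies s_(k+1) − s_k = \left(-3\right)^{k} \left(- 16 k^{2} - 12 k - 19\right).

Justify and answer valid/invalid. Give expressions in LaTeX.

s_(k+1) = (-3)**(k + 1)*(k + 3)*(-3*k + 4*(k + 1)**2 + 1)/(k + 6)
s_(k+1) − s_k = (-3)**k*(-16*k**4 - 140*k**3 - 343*k**2 - 341*k - 273)/(k**2 + 11*k + 30)
(s_(k+1) − s_k) − t_k = 3*(-3)**k*(16*k**3 + 96*k**2 + 76*k + 99)/(k**2 + 11*k + 30)

Invalid: residual \frac{3 \left(-3\right)^{k} \left(16 k^{3} + 96 k^{2} + 76 k + 99\right)}{k^{2} + 11 k + 30} ≠ 0.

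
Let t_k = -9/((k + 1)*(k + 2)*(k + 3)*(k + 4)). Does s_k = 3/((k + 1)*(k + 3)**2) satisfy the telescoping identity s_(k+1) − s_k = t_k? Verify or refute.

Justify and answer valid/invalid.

s_(k+1) = 3/((k + 2)*(k + 4)**2)
s_(k+1) − s_k = 3/((k + 2)*(k + 4)**2) - 3/((k + 1)*(k + 3)**2)
(s_(k+1) − s_k) − t_k = 3*(4*k + 13)/(k**6 + 17*k**5 + 117*k**4 + 415*k**3 + 794*k**2 + 768*k + 288)

Invalid: residual 3*(4*k + 13)/(k**6 + 17*k**5 + 117*k**4 + 415*k**3 + 794*k**2 + 768*k + 288) ≠ 0.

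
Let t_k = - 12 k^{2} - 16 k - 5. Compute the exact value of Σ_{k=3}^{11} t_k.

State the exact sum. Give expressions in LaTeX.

Compute t_(k+1)/t_k: get (12*k**2 + 40*k + 33)/(12*k**2 + 16*k + 5).
So A=1 and B=1, with C=k**2 + 4*k/3 + 5/12.
Solve (1)·f(k+1) − (1)·f(k) = k**2 + 4*k/3 + 5/12.
From deg A=0, deg B=0, deg C=2: d=3.
Solve for f: f(k) = k*(4*k**2 + 2*k - 1)/12 (degree 3 ≤ 3).
Certificate R = B(k−1)f/C = k*(4*k**2 + 2*k - 1)/((2*k + 1)*(6*k + 5)) gives s_k = k*(-4*k**2 - 2*k + 1).
Check: Δs_k = -12*k**2 - 16*k - 5. ✓
Σ_(k=3)^(11) t_k = s_(12) − s_(3) = -7188 − (-123) = -7065.

Σ = -7065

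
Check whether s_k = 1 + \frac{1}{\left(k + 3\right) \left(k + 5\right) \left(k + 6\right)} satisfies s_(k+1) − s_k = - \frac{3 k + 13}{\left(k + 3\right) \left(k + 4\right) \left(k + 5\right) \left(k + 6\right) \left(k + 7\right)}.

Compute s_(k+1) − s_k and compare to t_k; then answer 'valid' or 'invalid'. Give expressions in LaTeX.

valid; difference matches t_k

s_(k+1) = 1 + 1/((k + 4)*(k + 6)*(k + 7))
s_(k+1) − s_k = ((k + 3)*(k + 5) - (k + 4)*(k + 7))/((k + 3)*(k + 4)*(k + 5)*(k + 6)*(k + 7))
(s_(k+1) − s_k) − t_k = 0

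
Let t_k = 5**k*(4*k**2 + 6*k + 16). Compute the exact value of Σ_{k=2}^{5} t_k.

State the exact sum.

Σ = 531100

Ratio r(k) = 5*(2*k**2 + 7*k + 13)/(2*k**2 + 3*k + 8).
So A=5 and B=1, with C=k**2 + 3*k/2 + 4.
Key eq: (5)·f(k+1) = (1)·f(k) + (k**2 + 3*k/2 + 4).
d = 2 from the (0,0,2) case.
A polynomial solution: f(k) = (k**2 - k + 4)/4.
Certificate R = B(k−1)f/C = (k**2 - k + 4)/(2*(2*k**2 + 3*k + 8)) gives s_k = 5**k*(k**2 - k + 4).
Check: Δs_k = 5**k*(4*k**2 + 6*k + 16). ✓
Sum = s_(6) − s_(2); s_(6) = 531250, s_(2) = 150 ⇒ 531100.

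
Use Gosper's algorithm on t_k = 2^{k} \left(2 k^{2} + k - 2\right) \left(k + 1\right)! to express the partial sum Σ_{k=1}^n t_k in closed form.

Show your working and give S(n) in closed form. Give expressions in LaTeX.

S(n) = 2 \cdot 2^{n} n \left(n + 2\right)! - 2 \cdot 2^{n} \left(n + 2\right)! + 4

The ratio is 2*(k + 2)*(k + 2*(k + 1)**2 - 1)/(2*k**2 + k - 2).
So A=2*k + 4 and B=1, with C=k**2 + k/2 - 1.
Set up (2*k + 4)·f(k+1) − (1)·f(k) − (k**2 + k/2 - 1) = 0.
Bound: deg f ≤ 1.
A polynomial solution: f(k) = (k - 2)/2.
R(k) = B(k−1)·f(k)/C(k) = (k - 2)/(2*k**2 + k - 2); s_k = R·t_k = 2**k*(k - 2)*factorial(k + 1).
Verify: 2**k*(2*k**2 + k - 2)*factorial(k + 1) matches t_k.
Σ_(k=1)^n t_k = s_(n+1) − s_(1) = (2**(n + 1)*(n - 1)*factorial(n + 2)) − (-4), i.e. 2*2**n*n*factorial(n + 2) - 2*2**n*factorial(n + 2) + 4.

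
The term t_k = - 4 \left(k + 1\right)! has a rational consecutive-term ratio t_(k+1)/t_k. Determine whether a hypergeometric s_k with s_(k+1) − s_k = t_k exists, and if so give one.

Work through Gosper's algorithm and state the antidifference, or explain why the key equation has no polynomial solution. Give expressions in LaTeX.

none (Gosper's algorithm certifies no s_k)

Compute t_(k+1)/t_k: get k + 2.
A = k + 2, B = 1, C = 1.
Key eq: (k + 2)·f(k+1) = (1)·f(k) + (1).
deg f ≤ -1 (via 1,0,0).
Bound -1 < 0, so the key equation has no polynomial solution.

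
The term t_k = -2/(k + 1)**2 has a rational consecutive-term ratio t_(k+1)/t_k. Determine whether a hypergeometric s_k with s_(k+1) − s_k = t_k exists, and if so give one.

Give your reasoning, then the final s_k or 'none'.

Compute t_(k+1)/t_k: get (k + 1)**2/(k + 2)**2.
Take A(k)=k**2 + 2*k + 1, B(k)=k**2 + 4*k + 4, C(k)=1.
f must satisfy (k**2 + 2*k + 1)·f(k+1) − (k**2 + 2*k + 1)·f(k) = 1.
d = 0 from the (2,2,0) case.
Generic f = c0 gives residual -1; -1 = 0 cannot hold, so t_k is not Gosper-summable.

none (Gosper's algorithm certifies no s_k)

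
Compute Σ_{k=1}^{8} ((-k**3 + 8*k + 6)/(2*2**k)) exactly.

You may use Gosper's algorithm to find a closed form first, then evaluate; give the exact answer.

Compute t_(k+1)/t_k: get (8*k - (k + 1)**3 + 14)/(2*(-k**3 + 8*k + 6)).
A = 1/2, B = 1, C = k**3 - 8*k - 6.
Need (1/2)·f(k+1) − (1)·f(k) = k**3 - 8*k - 6.
deg f ≤ 3 (via 0,0,3).
Solve for f: f(k) = -2*(k + 1)*(k**2 + 2*k - 1) (degree 3 ≤ 3).
Certificate R = B(k−1)f/C = -2*(k + 1)*(k**2 + 2*k - 1)/(k**3 - 8*k - 6) gives s_k = (k**3 + 3*k**2 + k - 1)/2**k.
Verify: (-k**3 + 8*k + 6)/(2*2**k) matches t_k.
Telescoping: Σ = s_(9) − s_(1) = 245/128 − (2) = -11/128.

Σ = -11/128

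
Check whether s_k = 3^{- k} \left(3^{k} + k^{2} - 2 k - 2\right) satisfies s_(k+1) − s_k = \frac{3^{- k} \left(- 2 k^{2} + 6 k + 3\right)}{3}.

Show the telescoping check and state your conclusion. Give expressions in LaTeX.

s_(k+1) = (3*3**k + k**2 - 3)/(3*3**k)
s_(k+1) − s_k = (-2*k**2 + 6*k + 3)/(3*3**k)
(s_(k+1) − s_k) − t_k = 0

valid; difference matches t_k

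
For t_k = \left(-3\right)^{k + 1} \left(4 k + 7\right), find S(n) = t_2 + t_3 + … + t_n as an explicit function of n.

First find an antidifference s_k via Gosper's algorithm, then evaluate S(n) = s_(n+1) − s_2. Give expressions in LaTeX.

S(n) = - 9 \left(-3\right)^{n} n - 18 \left(-3\right)^{n} - 81

Ratio r(k) = 3*(-4*k - 11)/(4*k + 7).
So A=-3 and B=1, with C=k + 7/4.
Key eq: (-3)·f(k+1) = (1)·f(k) + (k + 7/4).
deg f ≤ 1 (via 0,0,1).
Match coefficients ⇒ f(k) = -(k + 1)/4.
Certificate R = B(k−1)f/C = -(k + 1)/(4*k + 7) gives s_k = 3*(-3)**k*(k + 1).
Δs = (-3)**(k + 1)*(4*k + 7), as required.
Evaluate: s_(n+1) = (-3)**(n + 2)*(-n - 2); subtract s_(2) = 81 ⇒ S(n) = -9*(-3)**n*n - 18*(-3)**n - 81.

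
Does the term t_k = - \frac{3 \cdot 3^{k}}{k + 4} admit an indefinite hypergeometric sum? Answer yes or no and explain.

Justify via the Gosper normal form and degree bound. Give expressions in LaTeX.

No. Not Gosper-summable.

Ratio r(k) = 3*(k + 4)/(k + 5).
A = 3*k + 12, B = k + 5, C = 1.
Solve (3*k + 12)·f(k+1) − (k + 4)·f(k) = 1.
Bound: deg f ≤ -1.
d = -1 < 0 ⇒ no nonzero polynomial f; not summable.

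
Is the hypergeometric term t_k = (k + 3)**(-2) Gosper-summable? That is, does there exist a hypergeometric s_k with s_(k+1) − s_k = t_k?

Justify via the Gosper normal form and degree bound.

No; the coefficient equations for f are inconsistent.

r(k) = (k + 3)**2/(k + 4)**2 after simplifying.
Gosper form: A/B · C(k+1)/C(k) with A=k**2 + 6*k + 9, B=k**2 + 8*k + 16, C=1.
Need (k**2 + 6*k + 9)·f(k+1) − (k**2 + 6*k + 9)·f(k) = 1.
Bound: deg f ≤ 0.
f = c0 ⇒ A·f(k+1) − B(k−1)·f(k) − C = -1. The system {-1 = 0} is inconsistent; no antidifference.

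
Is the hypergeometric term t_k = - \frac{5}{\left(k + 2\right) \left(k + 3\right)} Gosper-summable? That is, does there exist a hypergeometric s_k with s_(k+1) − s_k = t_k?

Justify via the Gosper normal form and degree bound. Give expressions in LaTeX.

Yes. s_k = - \frac{5 k}{2 k + 4}.

Step 1: r(k) = (k + 2)/(k + 4).
A = k + 2, B = k + 4, C = 1.
Set up (k + 2)·f(k+1) − (k + 3)·f(k) − (1) = 0.
Degrees (1,1,0) ⇒ d ≤ 1.
Solving with deg f ≤ 1: f(k) = k/2.
Then R = B(k−1)f/C = k*(k + 3)/2, so s_k = R(k)·t_k = -5*k/(2*k + 4).
Verify: -5/(k**2 + 5*k + 6) matches t_k.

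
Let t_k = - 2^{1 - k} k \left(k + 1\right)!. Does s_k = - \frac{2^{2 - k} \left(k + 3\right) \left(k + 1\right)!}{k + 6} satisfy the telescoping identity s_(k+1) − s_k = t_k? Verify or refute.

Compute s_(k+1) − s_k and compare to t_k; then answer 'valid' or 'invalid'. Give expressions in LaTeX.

s_(k+1) = -2**(1 - k)*(k + 4)*factorial(k + 2)/(k + 7)
s_(k+1) − s_k = -2**(1 - k)*(k**3 + 10*k**2 + 24*k + 6)*factorial(k + 1)/((k + 6)*(k + 7))
(s_(k+1) − s_k) − t_k = 6*(k**2 + 6*k - 2)*factorial(k + 1)/(2**k*(k + 6)*(k + 7))

Invalid: residual \frac{6 \cdot 2^{- k} \left(k^{2} + 6 k - 2\right) \left(k + 1\right)!}{\left(k + 6\right) \left(k + 7\right)} ≠ 0.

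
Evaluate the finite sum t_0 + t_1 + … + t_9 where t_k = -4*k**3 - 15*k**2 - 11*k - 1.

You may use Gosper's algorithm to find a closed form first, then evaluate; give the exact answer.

Σ = -12880

The ratio is (4*k**3 + 27*k**2 + 53*k + 31)/(4*k**3 + 15*k**2 + 11*k + 1).
Gosper form: A/B · C(k+1)/C(k) with A=1, B=1, C=k**3 + 15*k**2/4 + 11*k/4 + 1/4.
Solve (1)·f(k+1) − (1)·f(k) = k**3 + 15*k**2/4 + 11*k/4 + 1/4.
d = 4 from the (0,0,3) case.
A polynomial solution: f(k) = k*(k**3 + 3*k**2 - k - 2)/4.
R(k) = B(k−1)·f(k)/C(k) = k*(k**3 + 3*k**2 - k - 2)/(4*k**3 + 15*k**2 + 11*k + 1); s_k = R·t_k = k*(-k**3 - 3*k**2 + k + 2).
Δs = -4*k**3 - 15*k**2 - 11*k - 1, as required.
Σ_(k=0)^(9) t_k = s_(10) − s_(0) = -12880 − (0) = -12880.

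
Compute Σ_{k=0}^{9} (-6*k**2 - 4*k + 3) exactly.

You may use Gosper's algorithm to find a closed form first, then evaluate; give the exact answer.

Σ = -1860

The ratio is (6*k**2 + 16*k + 7)/(6*k**2 + 4*k - 3).
Take A(k)=1, B(k)=1, C(k)=k**2 + 2*k/3 - 1/2.
Need (1)·f(k+1) − (1)·f(k) = k**2 + 2*k/3 - 1/2.
Degrees (0,0,2) ⇒ d ≤ 3.
Coefficient equations give f(k) = k*(2*k**2 - k - 4)/6.
R(k) = B(k−1)·f(k)/C(k) = k*(2*k**2 - k - 4)/(6*k**2 + 4*k - 3); s_k = R·t_k = k*(-2*k**2 + k + 4).
Δs = -6*k**2 - 4*k + 3, as required.
Evaluate s at k=10 and k=0: -1860 and 0; difference -1860.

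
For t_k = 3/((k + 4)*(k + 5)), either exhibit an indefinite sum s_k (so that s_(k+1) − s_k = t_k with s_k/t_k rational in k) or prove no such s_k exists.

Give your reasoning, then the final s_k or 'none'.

s_k = 3*k/(4*(k + 4))

The ratio is (k + 4)/(k + 6).
A = k + 4, B = k + 6, C = 1.
Set up (k + 4)·f(k+1) − (k + 5)·f(k) − (1) = 0.
deg f ≤ 1 (via 1,1,0).
A polynomial solution: f(k) = k/4.
So s_k = (B(k−1)f/C)·t_k = (k*(k + 5)/4)·t_k = 3*k/(4*(k + 4)).
Δs = 3/(k**2 + 9*k + 20), as required.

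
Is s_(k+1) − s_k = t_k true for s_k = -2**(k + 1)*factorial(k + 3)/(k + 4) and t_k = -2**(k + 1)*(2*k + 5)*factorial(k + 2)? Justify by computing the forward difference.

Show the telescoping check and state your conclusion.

s_(k+1) = -2**(k + 2)*factorial(k + 4)/(k + 5)
s_(k+1) − s_k = -2**(k + 1)*(k + 3)*(2*k + 9)*factorial(k + 3)/((k + 4)*(k + 5))
(s_(k+1) − s_k) − t_k = 2**(k + 1)*(2*k**2 + 13*k + 19)*factorial(k + 2)/((k + 4)*(k + 5))

Invalid: residual 2**(k + 1)*(2*k**2 + 13*k + 19)*factorial(k + 2)/((k + 4)*(k + 5)) ≠ 0.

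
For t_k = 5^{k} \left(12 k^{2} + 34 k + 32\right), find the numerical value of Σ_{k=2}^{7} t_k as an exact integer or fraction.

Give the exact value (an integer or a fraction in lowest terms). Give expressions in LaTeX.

Σ = 79296450

The ratio is 5*(6*k**2 + 29*k + 39)/(6*k**2 + 17*k + 16).
Normal form (A,B,C) = (5, 1, k**2 + 17*k/6 + 8/3).
Solve (5)·f(k+1) − (1)·f(k) = k**2 + 17*k/6 + 8/3.
Degrees (0,0,2) ⇒ d ≤ 2.
Match coefficients ⇒ f(k) = (3*k**2 + k + 3)/12.
So s_k = (B(k−1)f/C)·t_k = ((3*k**2 + k + 3)/(2*(6*k**2 + 17*k + 16)))·t_k = 5**k*(3*k**2 + k + 3).
Verify: 5**k*(12*k**2 + 34*k + 32) matches t_k.
Σ_(k=2)^(7) t_k = s_(8) − s_(2) = 79296875 − (425) = 79296450.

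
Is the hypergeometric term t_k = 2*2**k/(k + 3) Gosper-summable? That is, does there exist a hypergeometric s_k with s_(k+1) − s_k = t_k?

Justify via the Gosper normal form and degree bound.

No — key equation has no polynomial f.

Ratio r(k) = 2*(k + 3)/(k + 4).
A = 2*k + 6, B = k + 4, C = 1.
Key eq: (2*k + 6)·f(k+1) = (k + 3)·f(k) + (1).
Degrees (1,1,0) ⇒ d ≤ -1.
d = -1 < 0 ⇒ no nonzero polynomial f; not summable.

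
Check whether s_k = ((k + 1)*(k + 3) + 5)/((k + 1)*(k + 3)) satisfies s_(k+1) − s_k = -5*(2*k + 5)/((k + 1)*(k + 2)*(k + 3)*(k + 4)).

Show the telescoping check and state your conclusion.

valid; difference matches t_k

s_(k+1) = ((k + 2)*(k + 4) + 5)/((k + 2)*(k + 4))
s_(k+1) − s_k = 5*(-2*k - 5)/(k**4 + 10*k**3 + 35*k**2 + 50*k + 24)
(s_(k+1) − s_k) − t_k = 0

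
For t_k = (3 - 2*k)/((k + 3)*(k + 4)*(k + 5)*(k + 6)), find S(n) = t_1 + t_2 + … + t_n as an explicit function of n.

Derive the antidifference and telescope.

Ratio r(k) = (k + 3)*(2*k - 1)/((k + 7)*(2*k - 3)).
Factor: A=k + 3; B=k + 7; C=k - 3/2.
f must satisfy (k + 3)·f(k+1) − (k + 6)·f(k) = k - 3/2.
From deg A=1, deg B=1, deg C=1: d=3.
Match coefficients ⇒ f(k) = -k/2.
Get s_k = R·t_k = k/((k + 3)*(k + 4)*(k + 5)) with R(k) = B(k−1)f(k)/C(k) = -k*(k + 6)/(2*k - 3).
Δs = (3 - 2*k)/(k**4 + 18*k**3 + 119*k**2 + 342*k + 360), as required.
Telescope: S(n) = s_(n+1) − s_(1) = (n + 1)/(n**3 + 15*n**2 + 74*n + 120) − (1/120) = n*(-n**2 - 15*n + 46)/(120*(n**3 + 15*n**2 + 74*n + 120)).

S(n) = n*(-n**2 - 15*n + 46)/(120*(n**3 + 15*n**2 + 74*n + 120))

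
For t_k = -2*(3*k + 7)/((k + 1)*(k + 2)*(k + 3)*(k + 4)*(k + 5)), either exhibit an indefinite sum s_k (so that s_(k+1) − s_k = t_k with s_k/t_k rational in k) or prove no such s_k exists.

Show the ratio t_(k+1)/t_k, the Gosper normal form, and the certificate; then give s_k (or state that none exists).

Ratio r(k) = (k + 1)*(3*k + 10)/((k + 6)*(3*k + 7)).
Normal form (A,B,C) = (k + 1, k + 6, k + 7/3).
Need (k + 1)·f(k+1) − (k + 5)·f(k) = k + 7/3.
Degrees (1,1,1) ⇒ d ≤ 4.
A polynomial solution: f(k) = k*(k + 2)*(k**2 + 8*k + 19)/36.
R(k) = B(k−1)·f(k)/C(k) = k*(k + 2)*(k + 5)*(k**2 + 8*k + 19)/(12*(3*k + 7)); s_k = R·t_k = k*(-k**2 - 8*k - 19)/(6*(k**3 + 8*k**2 + 19*k + 12)).
Δs = 2*(-3*k - 7)/(k**5 + 15*k**4 + 85*k**3 + 225*k**2 + 274*k + 120), as required.

s_k = k*(-k**2 - 8*k - 19)/(6*(k**3 + 8*k**2 + 19*k + 12))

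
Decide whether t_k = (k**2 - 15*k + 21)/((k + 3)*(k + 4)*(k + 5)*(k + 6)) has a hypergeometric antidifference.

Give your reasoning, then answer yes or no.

Yes. s_k = k*(k**2 - 3*k + 107)/(15*(k + 3)*(k + 4)*(k + 5)).

The ratio is (k + 3)*(-15*k + (k + 1)**2 + 6)/((k + 7)*(k**2 - 15*k + 21)).
So A=k + 3 and B=k + 7, with C=k**2 - 15*k + 21.
Need (k + 3)·f(k+1) − (k + 6)·f(k) = k**2 - 15*k + 21.
d = 3 from the (1,1,2) case.
A polynomial solution: f(k) = k*(k**2 - 3*k + 107)/15.
R(k) = B(k−1)·f(k)/C(k) = k*(k + 6)*(k**2 - 3*k + 107)/(15*(k**2 - 15*k + 21)); s_k = R·t_k = k*(k**2 - 3*k + 107)/(15*(k + 3)*(k + 4)*(k + 5)).
Δs = (k**2 - 15*k + 21)/(k**4 + 18*k**3 + 119*k**2 + 342*k + 360), as required.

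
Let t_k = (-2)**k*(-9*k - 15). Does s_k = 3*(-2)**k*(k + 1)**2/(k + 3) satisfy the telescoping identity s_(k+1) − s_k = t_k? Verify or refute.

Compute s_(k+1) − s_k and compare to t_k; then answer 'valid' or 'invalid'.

Invalid: residual 6*(-2)**k*(3*k**2 + 15*k + 16)/(k**2 + 7*k + 12) ≠ 0.

s_(k+1) = 3*(-2)**(k + 1)*(k + 2)**2/(k + 4)
s_(k+1) − s_k = (-2)**k*(-9*k**3 - 60*k**2 - 123*k - 84)/(k**2 + 7*k + 12)
(s_(k+1) − s_k) − t_k = 6*(-2)**k*(3*k**2 + 15*k + 16)/(k**2 + 7*k + 12)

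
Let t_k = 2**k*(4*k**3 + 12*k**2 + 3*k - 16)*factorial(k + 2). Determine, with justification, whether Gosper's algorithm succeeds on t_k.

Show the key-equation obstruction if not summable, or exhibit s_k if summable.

Yes. s_k = 2**k*(k - 2)*(2*k + 1)*factorial(k + 2).

r(k) = 2*(4*k**4 + 36*k**3 + 111*k**2 + 120*k + 9)/(4*k**3 + 12*k**2 + 3*k - 16) after simplifying.
Factor: A=2*k + 6; B=1; C=k**3 + 3*k**2 + 3*k/4 - 4.
Key eq: (2*k + 6)·f(k+1) = (1)·f(k) + (k**3 + 3*k**2 + 3*k/4 - 4).
d = 2 from the (1,0,3) case.
A polynomial solution: f(k) = (k - 2)*(2*k + 1)/4.
Certificate R = B(k−1)f/C = (k - 2)*(2*k + 1)/(4*k**3 + 12*k**2 + 3*k - 16) gives s_k = 2**k*(k - 2)*(2*k + 1)*factorial(k + 2).
s_(k+1) − s_k = 2**k*(4*k**3 + 12*k**2 + 3*k - 16)*factorial(k + 2) = t_k.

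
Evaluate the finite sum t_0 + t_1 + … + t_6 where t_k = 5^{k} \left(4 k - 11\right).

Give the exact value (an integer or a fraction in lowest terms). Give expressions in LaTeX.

t_(k+1)/t_k = 5*(4*k - 7)/(4*k - 11).
A = 5, B = 1, C = k - 11/4.
f must satisfy (5)·f(k+1) − (1)·f(k) = k - 11/4.
From deg A=0, deg B=0, deg C=1: d=1.
Solve for f: f(k) = (k - 4)/4 (degree 1 ≤ 1).
Certificate R = B(k−1)f/C = (k - 4)/(4*k - 11) gives s_k = 5**k*(k - 4).
Check: Δs_k = 5**k*(4*k - 11). ✓
Evaluate s at k=7 and k=0: 234375 and -4; difference 234379.

Σ = 234379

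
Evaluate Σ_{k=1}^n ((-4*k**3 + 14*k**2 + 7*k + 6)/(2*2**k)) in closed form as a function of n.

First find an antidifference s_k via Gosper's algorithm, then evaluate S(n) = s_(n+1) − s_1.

r(k) = (4*k**3 - 2*k**2 - 23*k - 23)/(2*(4*k**3 - 14*k**2 - 7*k - 6)) after simplifying.
Normal form (A,B,C) = (1/2, 1, k**3 - 7*k**2/2 - 7*k/4 - 3/2).
Solve (1/2)·f(k+1) − (1)·f(k) = k**3 - 7*k**2/2 - 7*k/4 - 3/2.
d = 3 from the (0,0,3) case.
A polynomial solution: f(k) = -(k - 1)*(4*k**2 + 2*k + 3)/2.
Certificate R = B(k−1)f/C = -2*(k - 1)*(4*k**2 + 2*k + 3)/(4*k**3 - 14*k**2 - 7*k - 6) gives s_k = (4*k**3 - 2*k**2 + k - 3)/2**k.
s_(k+1) − s_k = (-4*k**3 + 14*k**2 + 7*k + 6)/(2*2**k) = t_k.
Telescope: S(n) = s_(n+1) − s_(1) = 2**(-n - 1)*n*(4*n**2 + 10*n + 9) − (0) = 2**(-n - 1)*n*(4*n**2 + 10*n + 9).

S(n) = 2**(-n - 1)*n*(4*n**2 + 10*n + 9)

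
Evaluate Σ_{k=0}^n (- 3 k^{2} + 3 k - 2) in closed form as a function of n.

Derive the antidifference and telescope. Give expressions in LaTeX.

Compute t_(k+1)/t_k: get (3*k**2 + 3*k + 2)/(3*k**2 - 3*k + 2).
Factor: A=1; B=1; C=k**2 - k + 2/3.
Need (1)·f(k+1) − (1)·f(k) = k**2 - k + 2/3.
d = 3 from the (0,0,2) case.
Match coefficients ⇒ f(k) = k*(k**2 - 3*k + 4)/3.
Then R = B(k−1)f/C = k*(k**2 - 3*k + 4)/(3*k**2 - 3*k + 2), so s_k = R(k)·t_k = k*(-k**2 + 3*k - 4).
Verify: -3*k**2 + 3*k - 2 matches t_k.
Telescope: S(n) = s_(n+1) − s_(0) = -n**3 - n - 2 − (0) = -n**3 - n - 2.

S(n) = - n^{3} - n - 2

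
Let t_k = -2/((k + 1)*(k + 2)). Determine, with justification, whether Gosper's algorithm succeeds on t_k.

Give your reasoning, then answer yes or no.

r(k) = (k + 1)/(k + 3) after simplifying.
Factor: A=k + 1; B=k + 3; C=1.
Set up (k + 1)·f(k+1) − (k + 2)·f(k) − (1) = 0.
d = 1 from the (1,1,0) case.
Solving with deg f ≤ 1: f(k) = k.
Then R = B(k−1)f/C = k*(k + 2), so s_k = R(k)·t_k = -2*k/(k + 1).
Δs = -2/(k**2 + 3*k + 2), as required.

Yes. s_k = -2*k/(k + 1).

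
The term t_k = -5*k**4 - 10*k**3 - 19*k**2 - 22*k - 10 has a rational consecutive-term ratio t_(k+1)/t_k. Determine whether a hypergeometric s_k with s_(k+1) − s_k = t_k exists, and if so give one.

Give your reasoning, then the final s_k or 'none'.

s_k = k*(-k**4 - 3*k**2 - 4*k - 2)

The ratio is (5*k**4 + 30*k**3 + 79*k**2 + 110*k + 66)/(5*k**4 + 10*k**3 + 19*k**2 + 22*k + 10).
So A=1 and B=1, with C=k**4 + 2*k**3 + 19*k**2/5 + 22*k/5 + 2.
f must satisfy (1)·f(k+1) − (1)·f(k) = k**4 + 2*k**3 + 19*k**2/5 + 22*k/5 + 2.
d = 5 from the (0,0,4) case.
Solve for f: f(k) = k*(k**4 + 3*k**2 + 4*k + 2)/5 (degree 5 ≤ 5).
Certificate R = B(k−1)f/C = k*(k**4 + 3*k**2 + 4*k + 2)/(5*k**4 + 10*k**3 + 19*k**2 + 22*k + 10) gives s_k = k*(-k**4 - 3*k**2 - 4*k - 2).
Check: Δs_k = -5*k**4 - 10*k**3 - 19*k**2 - 22*k - 10. ✓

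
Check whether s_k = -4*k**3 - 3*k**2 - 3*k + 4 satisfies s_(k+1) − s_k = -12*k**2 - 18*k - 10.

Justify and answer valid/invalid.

valid; difference matches t_k

s_(k+1) = -4*k**3 - 15*k**2 - 21*k - 6
s_(k+1) − s_k = -12*k**2 - 18*k - 10
(s_(k+1) − s_k) − t_k = 0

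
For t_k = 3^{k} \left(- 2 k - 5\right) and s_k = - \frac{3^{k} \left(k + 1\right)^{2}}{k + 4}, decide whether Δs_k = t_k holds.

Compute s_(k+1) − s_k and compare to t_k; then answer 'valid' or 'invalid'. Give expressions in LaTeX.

Invalid: residual \frac{3^{k + 1} \left(2 k^{2} + 12 k + 19\right)}{k^{2} + 9 k + 20} ≠ 0.

s_(k+1) = -3**(k + 1)*(k + 2)**2/(k + 5)
s_(k+1) − s_k = 3**k*(-2*k**3 - 17*k**2 - 49*k - 43)/(k**2 + 9*k + 20)
(s_(k+1) − s_k) − t_k = 3**(k + 1)*(2*k**2 + 12*k + 19)/(k**2 + 9*k + 20)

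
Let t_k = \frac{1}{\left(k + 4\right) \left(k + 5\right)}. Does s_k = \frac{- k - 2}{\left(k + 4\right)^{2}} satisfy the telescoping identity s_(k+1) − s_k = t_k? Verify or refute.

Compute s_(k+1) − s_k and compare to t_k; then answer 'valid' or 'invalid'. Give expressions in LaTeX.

Invalid: residual \frac{2 \left(- 2 k - 9\right)}{k^{4} + 18 k^{3} + 121 k^{2} + 360 k + 400} ≠ 0.

s_(k+1) = (-k - 3)/(k + 5)**2
s_(k+1) − s_k = (k**2 + 5*k + 2)/(k**4 + 18*k**3 + 121*k**2 + 360*k + 400)
(s_(k+1) − s_k) − t_k = 2*(-2*k - 9)/(k**4 + 18*k**3 + 121*k**2 + 360*k + 400)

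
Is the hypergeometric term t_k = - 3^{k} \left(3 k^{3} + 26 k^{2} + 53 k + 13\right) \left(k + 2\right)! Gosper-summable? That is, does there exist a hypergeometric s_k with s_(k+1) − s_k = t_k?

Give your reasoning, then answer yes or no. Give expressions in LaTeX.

Yes. s_k = - 3^{k} \left(k^{2} + 4 k - 4\right) \left(k + 2\right)!.

Step 1: r(k) = 3*(3*k**4 + 44*k**3 + 219*k**2 + 437*k + 285)/(3*k**3 + 26*k**2 + 53*k + 13).
Normal form (A,B,C) = (3*k + 9, 1, k**3 + 26*k**2/3 + 53*k/3 + 13/3).
Set up (3*k + 9)·f(k+1) − (1)·f(k) − (k**3 + 26*k**2/3 + 53*k/3 + 13/3) = 0.
Bound: deg f ≤ 2.
Solve for f: f(k) = (k**2 + 4*k - 4)/3 (degree 2 ≤ 2).
R(k) = B(k−1)·f(k)/C(k) = (k**2 + 4*k - 4)/(3*k**3 + 26*k**2 + 53*k + 13); s_k = R·t_k = -3**k*(k**2 + 4*k - 4)*factorial(k + 2).
s_(k+1) − s_k = -3**k*(3*k**3 + 26*k**2 + 53*k + 13)*factorial(k + 2) = t_k.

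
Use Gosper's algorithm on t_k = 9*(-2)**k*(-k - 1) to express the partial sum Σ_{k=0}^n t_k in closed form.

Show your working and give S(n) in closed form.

S(n) = -6*(-2)**n*n - 8*(-2)**n - 1

Step 1: r(k) = 2*(-k - 2)/(k + 1).
Normal form (A,B,C) = (-2, 1, k + 1).
Set up (-2)·f(k+1) − (1)·f(k) − (k + 1) = 0.
Degrees (0,0,1) ⇒ d ≤ 1.
Solve for f: f(k) = -(3*k + 1)/9 (degree 1 ≤ 1).
Get s_k = R·t_k = (-2)**k*(3*k + 1) with R(k) = B(k−1)f(k)/C(k) = -(3*k + 1)/(9*(k + 1)).
Check: Δs_k = 9*(-2)**k*(-k - 1). ✓
Telescope: S(n) = s_(n+1) − s_(0) = (-2)**(n + 1)*(3*n + 4) − (1) = -6*(-2)**n*n - 8*(-2)**n - 1.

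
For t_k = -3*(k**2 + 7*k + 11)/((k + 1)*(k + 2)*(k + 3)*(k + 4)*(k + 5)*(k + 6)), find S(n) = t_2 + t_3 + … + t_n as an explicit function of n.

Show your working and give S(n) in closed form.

S(n) = (-n**3 - 12*n**2 - 44*n + 57)/(105*(n**3 + 12*n**2 + 44*n + 48))

r(k) = (k + 1)*(7*k + (k + 1)**2 + 18)/((k + 7)*(k**2 + 7*k + 11)) after simplifying.
Gosper form: A/B · C(k+1)/C(k) with A=k + 1, B=k + 7, C=k**2 + 7*k + 11.
Set up (k + 1)·f(k+1) − (k + 6)·f(k) − (k**2 + 7*k + 11) = 0.
d = 5 from the (1,1,2) case.
Coefficient equations give f(k) = k*(k + 2)*(k + 4)*(k**2 + 9*k + 23)/45.
Certificate R = B(k−1)f/C = k*(k + 2)*(k + 4)*(k + 6)*(k**2 + 9*k + 23)/(45*(k**2 + 7*k + 11)) gives s_k = k*(-k**2 - 9*k - 23)/(15*(k**3 + 9*k**2 + 23*k + 15)).
Verify: 3*(-k**2 - 7*k - 11)/(k**6 + 21*k**5 + 175*k**4 + 735*k**3 + 1624*k**2 + 1764*k + 720) matches t_k.
s_(n+1) = (-n**3 - 12*n**2 - 44*n - 33)/(15*(n**3 + 12*n**2 + 44*n + 48)) and s_(2) = -2/35, so S(n) = (-n**3 - 12*n**2 - 44*n + 57)/(105*(n**3 + 12*n**2 + 44*n + 48)).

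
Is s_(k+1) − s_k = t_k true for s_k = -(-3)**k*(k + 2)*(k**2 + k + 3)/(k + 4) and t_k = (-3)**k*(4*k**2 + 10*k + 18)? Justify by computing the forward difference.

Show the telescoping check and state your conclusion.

s_(k+1) = 3*(-3)**k*(k + 3)*(k + (k + 1)**2 + 4)/(k + 5)
s_(k+1) − s_k = (-3)**k*(4*k**4 + 38*k**3 + 134*k**2 + 244*k + 210)/(k**2 + 9*k + 20)
(s_(k+1) − s_k) − t_k = (-3)**k*(-8*k**3 - 54*k**2 - 118*k - 150)/(k**2 + 9*k + 20)

Invalid: residual (-3)**k*(-8*k**3 - 54*k**2 - 118*k - 150)/(k**2 + 9*k + 20) ≠ 0.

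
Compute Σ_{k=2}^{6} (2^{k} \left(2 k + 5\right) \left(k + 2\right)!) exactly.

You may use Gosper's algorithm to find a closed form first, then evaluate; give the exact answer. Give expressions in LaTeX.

t_(k+1)/t_k = 2*(k + 3)*(2*k + 7)/(2*k + 5).
A = 2*k + 6, B = 1, C = k + 5/2.
f must satisfy (2*k + 6)·f(k+1) − (1)·f(k) = k + 5/2.
From deg A=1, deg B=0, deg C=1: d=0.
A polynomial solution: f(k) = 1/2.
So s_k = (B(k−1)f/C)·t_k = (1/(2*k + 5))·t_k = 2**k*factorial(k + 2).
Δs = 2**k*(2*k + 5)*factorial(k + 2), as required.
Telescoping: Σ = s_(7) − s_(2) = 46448640 − (96) = 46448544.

Σ = 46448544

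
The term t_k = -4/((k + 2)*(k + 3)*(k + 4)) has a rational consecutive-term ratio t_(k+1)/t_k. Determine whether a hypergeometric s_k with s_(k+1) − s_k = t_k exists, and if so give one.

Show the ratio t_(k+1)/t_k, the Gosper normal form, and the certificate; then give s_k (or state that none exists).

s_k = k*(-k - 5)/(3*(k + 2)*(k + 3))

t_(k+1)/t_k = (k + 2)/(k + 5).
Take A(k)=k + 2, B(k)=k + 5, C(k)=1.
Set up (k + 2)·f(k+1) − (k + 4)·f(k) − (1) = 0.
Bound: deg f ≤ 2.
Solving with deg f ≤ 2: f(k) = k*(k + 5)/12.
Then R = B(k−1)f/C = k*(k + 4)*(k + 5)/12, so s_k = R(k)·t_k = k*(-k - 5)/(3*(k + 2)*(k + 3)).
Verify: -4/(k**3 + 9*k**2 + 26*k + 24) matches t_k.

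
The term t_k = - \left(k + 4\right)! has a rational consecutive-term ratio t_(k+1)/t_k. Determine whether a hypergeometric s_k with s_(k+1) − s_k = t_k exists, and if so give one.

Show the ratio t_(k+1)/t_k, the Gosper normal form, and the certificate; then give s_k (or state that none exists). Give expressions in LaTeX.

none — t_k is not Gosper-summable

Compute t_(k+1)/t_k: get k + 5.
Take A(k)=k + 5, B(k)=1, C(k)=1.
Need (k + 5)·f(k+1) − (1)·f(k) = 1.
From deg A=1, deg B=0, deg C=0: d=-1.
d = -1 < 0 ⇒ no nonzero polynomial f; not summable.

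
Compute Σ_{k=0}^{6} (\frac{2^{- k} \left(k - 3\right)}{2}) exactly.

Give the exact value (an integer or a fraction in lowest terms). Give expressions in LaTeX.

Σ = -261/128

r(k) = (k - 2)/(2*(k - 3)) after simplifying.
Take A(k)=1/2, B(k)=1, C(k)=k - 3.
f must satisfy (1/2)·f(k+1) − (1)·f(k) = k - 3.
d = 1 from the (0,0,1) case.
Solving with deg f ≤ 1: f(k) = -2*(k - 2).
Get s_k = R·t_k = (2 - k)/2**k with R(k) = B(k−1)f(k)/C(k) = -2*(k - 2)/(k - 3).
s_(k+1) − s_k = (k - 3)/(2*2**k) = t_k.
Evaluate s at k=7 and k=0: -5/128 and 2; difference -261/128.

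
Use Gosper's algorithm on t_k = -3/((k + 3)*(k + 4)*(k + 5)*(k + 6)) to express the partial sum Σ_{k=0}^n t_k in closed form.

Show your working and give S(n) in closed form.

The ratio is (k + 3)/(k + 7).
Take A(k)=k + 3, B(k)=k + 7, C(k)=1.
Set up (k + 3)·f(k+1) − (k + 6)·f(k) − (1) = 0.
Bound: deg f ≤ 3.
Solve for f: f(k) = k*(k**2 + 12*k + 47)/180 (degree 3 ≤ 3).
So s_k = (B(k−1)f/C)·t_k = (k*(k + 6)*(k**2 + 12*k + 47)/180)·t_k = k*(-k**2 - 12*k - 47)/(60*(k + 3)*(k + 4)*(k + 5)).
Verify: -3/(k**4 + 18*k**3 + 119*k**2 + 342*k + 360) matches t_k.
s_(n+1) = (-n**3 - 15*n**2 - 74*n - 60)/(60*(n**3 + 15*n**2 + 74*n + 120)) and s_(0) = 0, so S(n) = (-n**3 - 15*n**2 - 74*n - 60)/(60*(n**3 + 15*n**2 + 74*n + 120)).

S(n) = (-n**3 - 15*n**2 - 74*n - 60)/(60*(n**3 + 15*n**2 + 74*n + 120))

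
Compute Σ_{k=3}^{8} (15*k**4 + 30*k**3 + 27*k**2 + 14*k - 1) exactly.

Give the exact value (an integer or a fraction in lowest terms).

Σ = 175764

Compute t_(k+1)/t_k: get (15*k**4 + 90*k**3 + 207*k**2 + 218*k + 85)/(15*k**4 + 30*k**3 + 27*k**2 + 14*k - 1).
A = 1, B = 1, C = k**4 + 2*k**3 + 9*k**2/5 + 14*k/15 - 1/15.
Need (1)·f(k+1) − (1)·f(k) = k**4 + 2*k**3 + 9*k**2/5 + 14*k/15 - 1/15.
d = 5 from the (0,0,4) case.
Match coefficients ⇒ f(k) = k*(3*k**4 - k**2 + k - 4)/15.
Then R = B(k−1)f/C = k*(3*k**4 - k**2 + k - 4)/(15*k**4 + 30*k**3 + 27*k**2 + 14*k - 1), so s_k = R(k)·t_k = k*(3*k**4 - k**2 + k - 4).
Verify: 15*k**4 + 30*k**3 + 27*k**2 + 14*k - 1 matches t_k.
Sum = s_(9) − s_(3); s_(9) = 176463, s_(3) = 699 ⇒ 175764.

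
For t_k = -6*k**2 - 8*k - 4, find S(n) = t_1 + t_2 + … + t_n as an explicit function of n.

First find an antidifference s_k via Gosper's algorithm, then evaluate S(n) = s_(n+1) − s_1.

r(k) = (3*k**2 + 10*k + 9)/(3*k**2 + 4*k + 2) after simplifying.
A = 1, B = 1, C = k**2 + 4*k/3 + 2/3.
Key eq: (1)·f(k+1) = (1)·f(k) + (k**2 + 4*k/3 + 2/3).
d = 3 from the (0,0,2) case.
Coefficient equations give f(k) = k*(2*k**2 + k + 1)/6.
So s_k = (B(k−1)f/C)·t_k = (k*(2*k**2 + k + 1)/(2*(3*k**2 + 4*k + 2)))·t_k = k*(-2*k**2 - k - 1).
Δs = -6*k**2 - 8*k - 4, as required.
Evaluate: s_(n+1) = -2*n**3 - 7*n**2 - 9*n - 4; subtract s_(1) = -4 ⇒ S(n) = n*(-2*n**2 - 7*n - 9).

S(n) = n*(-2*n**2 - 7*n - 9)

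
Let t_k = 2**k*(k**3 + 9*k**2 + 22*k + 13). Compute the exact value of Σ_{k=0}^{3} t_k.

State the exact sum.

Σ = 2003

Ratio r(k) = 2*(k**3 + 12*k**2 + 43*k + 45)/(k**3 + 9*k**2 + 22*k + 13).
Gosper form: A/B · C(k+1)/C(k) with A=2, B=1, C=k**3 + 9*k**2 + 22*k + 13.
Set up (2)·f(k+1) − (1)·f(k) − (k**3 + 9*k**2 + 22*k + 13) = 0.
From deg A=0, deg B=0, deg C=3: d=3.
Coefficient equations give f(k) = k**3 + 3*k**2 + 4*k - 3.
So s_k = (B(k−1)f/C)·t_k = ((k**3 + 3*k**2 + 4*k - 3)/(k**3 + 9*k**2 + 22*k + 13))·t_k = 2**k*(k**3 + 3*k**2 + 4*k - 3).
Check: Δs_k = 2**k*(k**3 + 9*k**2 + 22*k + 13). ✓
Evaluate s at k=4 and k=0: 2000 and -3; difference 2003.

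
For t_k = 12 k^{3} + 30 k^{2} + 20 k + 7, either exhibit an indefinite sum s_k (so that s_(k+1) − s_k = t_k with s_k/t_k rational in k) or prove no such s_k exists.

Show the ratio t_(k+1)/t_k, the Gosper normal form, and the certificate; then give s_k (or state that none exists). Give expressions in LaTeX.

Step 1: r(k) = (12*k**3 + 66*k**2 + 116*k + 69)/(12*k**3 + 30*k**2 + 20*k + 7).
So A=1 and B=1, with C=k**3 + 5*k**2/2 + 5*k/3 + 7/12.
Set up (1)·f(k+1) − (1)·f(k) − (k**3 + 5*k**2/2 + 5*k/3 + 7/12) = 0.
Bound: deg f ≤ 4.
Solve for f: f(k) = k*(3*k**3 + 4*k**2 - 2*k + 2)/12 (degree 4 ≤ 4).
Get s_k = R·t_k = k*(3*k**3 + 4*k**2 - 2*k + 2) with R(k) = B(k−1)f(k)/C(k) = k*(3*k**3 + 4*k**2 - 2*k + 2)/(12*k**3 + 30*k**2 + 20*k + 7).
s_(k+1) − s_k = 12*k**3 + 30*k**2 + 20*k + 7 = t_k.

s_k = k \left(3 k^{3} + 4 k^{2} - 2 k + 2\right)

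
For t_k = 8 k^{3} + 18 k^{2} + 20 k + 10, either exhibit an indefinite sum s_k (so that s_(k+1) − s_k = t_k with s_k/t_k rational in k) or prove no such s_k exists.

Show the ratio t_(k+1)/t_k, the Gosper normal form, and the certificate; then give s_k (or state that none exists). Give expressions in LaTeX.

s_k = k \left(2 k^{3} + 2 k^{2} + 3 k + 3\right)

Step 1: r(k) = (4*k**3 + 21*k**2 + 40*k + 28)/(4*k**3 + 9*k**2 + 10*k + 5).
Take A(k)=1, B(k)=1, C(k)=k**3 + 9*k**2/4 + 5*k/2 + 5/4.
Key eq: (1)·f(k+1) = (1)·f(k) + (k**3 + 9*k**2/4 + 5*k/2 + 5/4).
d = 4 from the (0,0,3) case.
Match coefficients ⇒ f(k) = k*(k + 1)*(2*k**2 + 3)/8.
R(k) = B(k−1)·f(k)/C(k) = k*(2*k**2 + 3)/(2*(4*k**2 + 5*k + 5)); s_k = R·t_k = k*(2*k**3 + 2*k**2 + 3*k + 3).
Δs = 8*k**3 + 18*k**2 + 20*k + 10, as required.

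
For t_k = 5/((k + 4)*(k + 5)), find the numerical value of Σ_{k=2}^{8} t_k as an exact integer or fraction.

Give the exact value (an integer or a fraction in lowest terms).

r(k) = (k + 4)/(k + 6) after simplifying.
Gosper form: A/B · C(k+1)/C(k) with A=k + 4, B=k + 6, C=1.
Solve (k + 4)·f(k+1) − (k + 5)·f(k) = 1.
d = 1 from the (1,1,0) case.
Solving with deg f ≤ 1: f(k) = k/4.
Certificate R = B(k−1)f/C = k*(k + 5)/4 gives s_k = 5*k/(4*(k + 4)).
s_(k+1) − s_k = 5/(k**2 + 9*k + 20) = t_k.
Evaluate s at k=9 and k=2: 45/52 and 5/12; difference 35/78.

Σ = 35/78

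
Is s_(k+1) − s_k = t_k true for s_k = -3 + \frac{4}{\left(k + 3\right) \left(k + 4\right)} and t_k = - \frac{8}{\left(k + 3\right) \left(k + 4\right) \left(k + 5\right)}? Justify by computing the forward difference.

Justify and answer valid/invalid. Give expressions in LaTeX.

s_(k+1) = -3 + 4/((k + 4)*(k + 5))
s_(k+1) − s_k = -8/(k**3 + 12*k**2 + 47*k + 60)
(s_(k+1) − s_k) − t_k = 0

Valid: the claim telescopes to t_k.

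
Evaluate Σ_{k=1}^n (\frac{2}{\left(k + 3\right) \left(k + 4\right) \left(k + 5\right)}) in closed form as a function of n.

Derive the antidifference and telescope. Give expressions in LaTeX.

t_(k+1)/t_k = (k + 3)/(k + 6).
Normal form (A,B,C) = (k + 3, k + 6, 1).
Set up (k + 3)·f(k+1) − (k + 5)·f(k) − (1) = 0.
d = 2 from the (1,1,0) case.
Coefficient equations give f(k) = k*(k + 7)/24.
Certificate R = B(k−1)f/C = k*(k + 5)*(k + 7)/24 gives s_k = k*(k + 7)/(12*(k + 3)*(k + 4)).
Verify: 2/(k**3 + 12*k**2 + 47*k + 60) matches t_k.
Evaluate: s_(n+1) = (n**2 + 9*n + 8)/(12*(n**2 + 9*n + 20)); subtract s_(1) = 1/30 ⇒ S(n) = n*(n + 9)/(20*(n**2 + 9*n + 20)).

S(n) = \frac{n \left(n + 9\right)}{20 \left(n^{2} + 9 n + 20\right)}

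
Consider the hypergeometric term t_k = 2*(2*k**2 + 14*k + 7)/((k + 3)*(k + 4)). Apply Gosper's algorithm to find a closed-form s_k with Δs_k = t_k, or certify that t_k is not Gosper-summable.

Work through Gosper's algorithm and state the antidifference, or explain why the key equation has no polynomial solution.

r(k) = (k + 3)*(14*k + 2*(k + 1)**2 + 21)/((k + 5)*(2*k**2 + 14*k + 7)) after simplifying.
So A=k + 3 and B=k + 5, with C=k**2 + 7*k + 7/2.
f must satisfy (k + 3)·f(k+1) − (k + 4)·f(k) = k**2 + 7*k + 7/2.
deg f ≤ 2 (via 1,1,2).
Solving with deg f ≤ 2: f(k) = k*(6*k + 1)/6.
Certificate R = B(k−1)f/C = k*(k + 4)*(6*k + 1)/(3*(2*k**2 + 14*k + 7)) gives s_k = 2*k*(6*k + 1)/(3*(k + 3)).
s_(k+1) − s_k = 2*(2*k**2 + 14*k + 7)/(k**2 + 7*k + 12) = t_k.

s_k = 2*k*(6*k + 1)/(3*(k + 3))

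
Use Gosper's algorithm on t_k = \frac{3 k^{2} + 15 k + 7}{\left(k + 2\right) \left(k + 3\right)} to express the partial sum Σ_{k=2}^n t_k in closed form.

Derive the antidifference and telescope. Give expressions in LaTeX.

S(n) = \frac{12 n^{2} + 13 n - 25}{4 \left(n + 3\right)}

Ratio r(k) = (k + 2)*(15*k + 3*(k + 1)**2 + 22)/((k + 4)*(3*k**2 + 15*k + 7)).
Normal form (A,B,C) = (k + 2, k + 4, k**2 + 5*k + 7/3).
Key eq: (k + 2)·f(k+1) = (k + 3)·f(k) + (k**2 + 5*k + 7/3).
deg f ≤ 2 (via 1,1,2).
Solve for f: f(k) = k*(6*k + 1)/6 (degree 2 ≤ 2).
R(k) = B(k−1)·f(k)/C(k) = k*(k + 3)*(6*k + 1)/(2*(3*k**2 + 15*k + 7)); s_k = R·t_k = k*(6*k + 1)/(2*(k + 2)).
Check: Δs_k = (3*k**2 + 15*k + 7)/(k**2 + 5*k + 6). ✓
s_(n+1) = (6*n**2 + 13*n + 7)/(2*(n + 3)) and s_(2) = 13/4, so S(n) = (12*n**2 + 13*n - 25)/(4*(n + 3)).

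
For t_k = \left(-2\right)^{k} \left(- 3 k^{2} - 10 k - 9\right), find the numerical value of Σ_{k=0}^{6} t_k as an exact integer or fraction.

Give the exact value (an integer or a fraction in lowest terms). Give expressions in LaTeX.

Ratio r(k) = 2*(-3*k**2 - 16*k - 22)/(3*k**2 + 10*k + 9).
Normal form (A,B,C) = (-2, 1, k**2 + 10*k/3 + 3).
f must satisfy (-2)·f(k+1) − (1)·f(k) = k**2 + 10*k/3 + 3.
Bound: deg f ≤ 2.
Match coefficients ⇒ f(k) = -(k + 1)**2/3.
Get s_k = R·t_k = (-2)**k*(k**2 + 2*k + 1) with R(k) = B(k−1)f(k)/C(k) = -(k + 1)**2/(3*k**2 + 10*k + 9).
Check: Δs_k = (-2)**k*(-3*k**2 - 10*k - 9). ✓
Sum = s_(7) − s_(0); s_(7) = -8192, s_(0) = 1 ⇒ -8193.

Σ = -8193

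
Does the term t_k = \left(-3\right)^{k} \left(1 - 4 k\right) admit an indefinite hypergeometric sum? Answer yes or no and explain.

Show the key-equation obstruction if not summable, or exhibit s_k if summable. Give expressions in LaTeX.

The ratio is 3*(-4*k - 3)/(4*k - 1).
A = -3, B = 1, C = k - 1/4.
Key eq: (-3)·f(k+1) = (1)·f(k) + (k - 1/4).
Bound: deg f ≤ 1.
A polynomial solution: f(k) = -(k - 1)/4.
So s_k = (B(k−1)f/C)·t_k = (-(k - 1)/(4*k - 1))·t_k = (-3)**k*(k - 1).
Check: Δs_k = (-3)**k*(1 - 4*k). ✓

Yes. s_k = \left(-3\right)^{k} \left(k - 1\right).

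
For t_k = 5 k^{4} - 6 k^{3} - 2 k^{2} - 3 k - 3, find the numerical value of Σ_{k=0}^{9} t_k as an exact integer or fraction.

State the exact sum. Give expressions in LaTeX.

Σ = 63780

Step 1: r(k) = (5*k**4 + 14*k**3 + 10*k**2 - 5*k - 9)/(5*k**4 - 6*k**3 - 2*k**2 - 3*k - 3).
Take A(k)=1, B(k)=1, C(k)=k**4 - 6*k**3/5 - 2*k**2/5 - 3*k/5 - 3/5.
f must satisfy (1)·f(k+1) − (1)·f(k) = k**4 - 6*k**3/5 - 2*k**2/5 - 3*k/5 - 3/5.
d = 5 from the (0,0,4) case.
Solving with deg f ≤ 5: f(k) = k*(k**4 - 4*k**3 + 4*k**2 - 2*k - 2)/5.
Get s_k = R·t_k = k*(k**4 - 4*k**3 + 4*k**2 - 2*k - 2) with R(k) = B(k−1)f(k)/C(k) = k*(k**4 - 4*k**3 + 4*k**2 - 2*k - 2)/(5*k**4 - 6*k**3 - 2*k**2 - 3*k - 3).
Check: Δs_k = 5*k**4 - 6*k**3 - 2*k**2 - 3*k - 3. ✓
Telescoping: Σ = s_(10) − s_(0) = 63780 − (0) = 63780.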